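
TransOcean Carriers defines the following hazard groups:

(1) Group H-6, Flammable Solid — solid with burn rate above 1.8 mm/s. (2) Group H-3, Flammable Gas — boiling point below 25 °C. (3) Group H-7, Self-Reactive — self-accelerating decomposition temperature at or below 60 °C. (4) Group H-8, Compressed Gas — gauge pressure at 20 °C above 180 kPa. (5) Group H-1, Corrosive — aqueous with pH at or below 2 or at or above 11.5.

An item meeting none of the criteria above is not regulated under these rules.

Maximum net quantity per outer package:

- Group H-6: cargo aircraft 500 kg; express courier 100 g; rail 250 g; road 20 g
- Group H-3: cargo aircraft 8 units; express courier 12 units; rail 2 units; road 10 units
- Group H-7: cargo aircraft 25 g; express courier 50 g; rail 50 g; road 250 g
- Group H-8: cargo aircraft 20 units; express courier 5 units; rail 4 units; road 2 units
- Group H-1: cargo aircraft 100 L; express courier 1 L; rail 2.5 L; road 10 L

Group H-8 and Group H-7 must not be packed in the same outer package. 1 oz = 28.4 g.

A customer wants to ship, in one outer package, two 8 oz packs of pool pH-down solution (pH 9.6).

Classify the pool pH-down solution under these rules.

pH 9.6 is between 2 and 11.5, so Group H-1 does not apply.
No criterion is met, so the item is not regulated.

Not regulated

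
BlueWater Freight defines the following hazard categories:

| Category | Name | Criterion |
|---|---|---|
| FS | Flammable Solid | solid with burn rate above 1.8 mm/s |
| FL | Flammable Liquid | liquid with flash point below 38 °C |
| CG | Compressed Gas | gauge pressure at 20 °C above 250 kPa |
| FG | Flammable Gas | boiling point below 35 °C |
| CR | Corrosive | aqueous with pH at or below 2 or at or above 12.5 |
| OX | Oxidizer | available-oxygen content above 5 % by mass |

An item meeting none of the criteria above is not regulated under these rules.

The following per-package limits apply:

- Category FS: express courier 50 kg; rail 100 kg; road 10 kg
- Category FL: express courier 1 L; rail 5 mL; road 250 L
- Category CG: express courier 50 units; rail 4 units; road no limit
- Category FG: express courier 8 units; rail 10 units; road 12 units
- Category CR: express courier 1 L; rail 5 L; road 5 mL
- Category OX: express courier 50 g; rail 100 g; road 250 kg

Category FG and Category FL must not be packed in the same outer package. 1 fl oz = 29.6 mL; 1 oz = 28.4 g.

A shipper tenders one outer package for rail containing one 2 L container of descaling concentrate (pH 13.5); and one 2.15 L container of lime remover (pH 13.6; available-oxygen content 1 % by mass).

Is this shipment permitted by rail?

The descaling concentrate has pH 13.5, which is ≥ 12.5, so it is Category CR (Corrosive).
pH 13.6 meets the Category CR criterion (Corrosive), so the lime remover is Category CR.
Category CR net quantity: 2 L + 2.15 L = 4.15 L.
4.15 L is within the rail limit of 5 L for Category CR.

Yes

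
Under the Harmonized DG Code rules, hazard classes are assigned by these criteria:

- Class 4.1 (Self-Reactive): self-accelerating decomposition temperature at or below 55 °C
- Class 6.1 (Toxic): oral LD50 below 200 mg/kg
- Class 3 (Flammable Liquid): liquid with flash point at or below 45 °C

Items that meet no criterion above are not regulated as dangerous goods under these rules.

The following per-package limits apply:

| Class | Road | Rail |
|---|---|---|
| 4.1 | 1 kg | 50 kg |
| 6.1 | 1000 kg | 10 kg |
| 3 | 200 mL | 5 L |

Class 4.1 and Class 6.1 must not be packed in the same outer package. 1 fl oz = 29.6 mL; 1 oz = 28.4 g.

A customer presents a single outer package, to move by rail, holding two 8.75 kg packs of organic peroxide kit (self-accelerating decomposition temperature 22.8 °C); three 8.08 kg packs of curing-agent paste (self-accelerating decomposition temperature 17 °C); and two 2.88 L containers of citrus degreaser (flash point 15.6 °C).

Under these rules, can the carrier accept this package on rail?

The organic peroxide kit has self-accelerating decomposition temperature 22.8 °C, which is ≤ 55 °C, so it is Class 4.1 (Self-Reactive).
Self-accelerating decomposition temperature 17 °C meets the Class 4.1 criterion (Self-Reactive), so the curing-agent paste is Class 4.1.
With flash point 15.6 °C (≤ 45 °C), the citrus degreaser falls in Class 3.
Class 4.1 net quantity: (two 8.75 kg packs = 17.5 kg) + (three 8.08 kg packs = 24.24 kg) = 41.74 kg.
41.74 kg is within the rail limit of 50 kg for Class 4.1.
Class 3 quantity: two 2.88 L containers = 5.76 L.
5.76 L > 5 L (rail limit, Class 3) — over the limit.
The segregation rule (Class 4.1 with Class 6.1) does not apply to Class 4.1 with Class 3.

No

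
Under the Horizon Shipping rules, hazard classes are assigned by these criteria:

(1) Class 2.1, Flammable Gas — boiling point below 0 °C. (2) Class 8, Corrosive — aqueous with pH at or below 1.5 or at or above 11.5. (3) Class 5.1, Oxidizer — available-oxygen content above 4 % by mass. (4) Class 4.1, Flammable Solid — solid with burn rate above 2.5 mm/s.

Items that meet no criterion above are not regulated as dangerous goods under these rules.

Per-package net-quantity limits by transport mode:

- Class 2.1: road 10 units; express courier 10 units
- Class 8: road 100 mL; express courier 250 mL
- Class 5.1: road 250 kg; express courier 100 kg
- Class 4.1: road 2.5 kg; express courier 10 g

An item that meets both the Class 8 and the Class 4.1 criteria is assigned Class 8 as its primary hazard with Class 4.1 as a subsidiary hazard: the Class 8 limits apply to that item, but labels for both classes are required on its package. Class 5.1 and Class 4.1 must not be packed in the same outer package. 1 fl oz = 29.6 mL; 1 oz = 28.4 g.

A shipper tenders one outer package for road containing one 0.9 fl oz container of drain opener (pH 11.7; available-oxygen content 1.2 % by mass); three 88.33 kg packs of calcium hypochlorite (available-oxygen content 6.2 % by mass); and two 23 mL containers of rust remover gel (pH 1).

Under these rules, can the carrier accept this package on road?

pH 11.7 meets the Class 8 criterion (Corrosive), so the drain opener is Class 8.
The calcium hypochlorite has available-oxygen content 6.2 % by mass, which is > 4 % by mass, so it is Class 5.1 (Oxidizer).
Rust remover gel: pH 1 ≤ 1.5 → Class 8 (Corrosive).
Total Class 8: (one 0.9 fl oz container = 26.64 mL) + (two 23 mL containers = 46 mL) = 72.64 mL.
That is within the Class 8 road limit of 100 mL.
Class 5.1 quantity: three 88.33 kg packs = 264.99 kg.
That exceeds the Class 5.1 road limit of 250 kg.
The segregation rule (Class 5.1 with Class 4.1) does not apply to Class 8 with Class 5.1.

No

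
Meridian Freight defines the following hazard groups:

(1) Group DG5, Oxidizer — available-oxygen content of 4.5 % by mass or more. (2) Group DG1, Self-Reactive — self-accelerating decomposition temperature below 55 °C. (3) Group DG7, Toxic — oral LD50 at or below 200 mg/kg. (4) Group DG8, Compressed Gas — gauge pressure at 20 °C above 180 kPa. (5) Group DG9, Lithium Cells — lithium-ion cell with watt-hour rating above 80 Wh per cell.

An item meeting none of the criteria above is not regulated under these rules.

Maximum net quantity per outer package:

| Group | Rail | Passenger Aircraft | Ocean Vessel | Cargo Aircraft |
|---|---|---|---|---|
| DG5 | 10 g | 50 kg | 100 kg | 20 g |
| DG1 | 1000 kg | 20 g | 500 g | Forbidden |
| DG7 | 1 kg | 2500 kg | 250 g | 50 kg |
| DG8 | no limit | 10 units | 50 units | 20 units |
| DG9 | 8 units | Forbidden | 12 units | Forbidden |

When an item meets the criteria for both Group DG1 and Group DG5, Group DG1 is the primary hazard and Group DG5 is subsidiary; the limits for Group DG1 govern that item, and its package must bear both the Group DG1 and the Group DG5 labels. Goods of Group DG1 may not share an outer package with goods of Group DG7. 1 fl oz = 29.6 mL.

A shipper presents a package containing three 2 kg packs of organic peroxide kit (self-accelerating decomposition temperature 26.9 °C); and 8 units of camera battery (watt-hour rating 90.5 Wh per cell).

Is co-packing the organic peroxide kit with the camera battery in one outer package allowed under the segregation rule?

With self-accelerating decomposition temperature 26.9 °C (< 55 °C), the organic peroxide kit falls in Group DG1.
Camera battery: watt-hour rating 90.5 Wh per cell > 80 Wh per cell → Group DG9 (Lithium Cells).
No segregation rule bars Group DG1 with Group DG9.

Yes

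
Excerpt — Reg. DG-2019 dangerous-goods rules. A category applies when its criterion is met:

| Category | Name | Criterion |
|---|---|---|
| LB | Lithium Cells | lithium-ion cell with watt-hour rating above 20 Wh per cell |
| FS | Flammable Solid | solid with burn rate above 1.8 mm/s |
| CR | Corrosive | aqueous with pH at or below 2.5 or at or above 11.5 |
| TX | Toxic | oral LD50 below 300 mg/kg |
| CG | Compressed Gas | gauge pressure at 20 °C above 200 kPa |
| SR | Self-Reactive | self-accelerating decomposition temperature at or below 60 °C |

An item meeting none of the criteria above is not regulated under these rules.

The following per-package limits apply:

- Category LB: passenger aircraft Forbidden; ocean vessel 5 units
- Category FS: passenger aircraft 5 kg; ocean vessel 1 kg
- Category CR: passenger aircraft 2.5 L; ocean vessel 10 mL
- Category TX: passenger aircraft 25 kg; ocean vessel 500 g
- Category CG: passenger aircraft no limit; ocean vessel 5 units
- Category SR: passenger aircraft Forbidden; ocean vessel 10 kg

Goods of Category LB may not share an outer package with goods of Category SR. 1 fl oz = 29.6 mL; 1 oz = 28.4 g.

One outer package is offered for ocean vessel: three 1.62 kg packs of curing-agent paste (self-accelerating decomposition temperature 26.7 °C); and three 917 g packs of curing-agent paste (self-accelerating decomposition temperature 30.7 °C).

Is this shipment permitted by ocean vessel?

The curing-agent paste has self-accelerating decomposition temperature 26.7 °C, which is ≤ 60 °C, so it is Category SR (Self-Reactive).
With self-accelerating decomposition temperature 30.7 °C (≤ 60 °C), the curing-agent paste falls in Category SR.
Category SR net quantity: (three 1.62 kg packs = 4.86 kg) + (three 917 g packs = 2.751 kg) = 7.611 kg.
That is within the Category SR ocean vessel limit of 10 kg.

Yes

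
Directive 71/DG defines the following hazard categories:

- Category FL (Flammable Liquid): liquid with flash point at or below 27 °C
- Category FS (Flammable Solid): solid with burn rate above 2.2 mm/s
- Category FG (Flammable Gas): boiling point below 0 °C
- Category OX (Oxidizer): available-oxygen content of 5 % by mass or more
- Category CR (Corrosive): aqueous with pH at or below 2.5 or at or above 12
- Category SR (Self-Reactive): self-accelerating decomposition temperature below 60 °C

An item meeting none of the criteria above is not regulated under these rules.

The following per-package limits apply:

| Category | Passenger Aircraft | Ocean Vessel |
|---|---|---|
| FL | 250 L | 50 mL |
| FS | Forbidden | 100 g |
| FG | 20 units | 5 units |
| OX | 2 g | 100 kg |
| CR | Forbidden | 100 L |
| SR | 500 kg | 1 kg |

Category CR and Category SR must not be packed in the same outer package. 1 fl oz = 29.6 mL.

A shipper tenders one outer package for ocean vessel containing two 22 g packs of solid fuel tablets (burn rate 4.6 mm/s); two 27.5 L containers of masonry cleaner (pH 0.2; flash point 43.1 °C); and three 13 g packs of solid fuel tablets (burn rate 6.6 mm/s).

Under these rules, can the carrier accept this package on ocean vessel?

The solid fuel tablets have burn rate 4.6 mm/s, which is > 2.2 mm/s, so they are Category FS (Flammable Solid).
The masonry cleaner has pH 0.2, which is ≤ 2.5, so it is Category CR (Corrosive).
Solid fuel tablets: burn rate 6.6 mm/s > 2.2 mm/s → Category FS (Flammable Solid).
Category CR quantity: two 27.5 L containers = 55 L.
55 L is within the ocean vessel limit of 100 L for Category CR.
Category FS net quantity: (two 22 g packs = 44 g) + (three 13 g packs = 39 g) = 83 g.
That is within the Category FS ocean vessel limit of 100 g.
The segregation rule (Category CR with Category SR) does not apply to Category CR with Category FS.
Every hazard category is within its ocean vessel limit and no segregation rule is violated.

Yes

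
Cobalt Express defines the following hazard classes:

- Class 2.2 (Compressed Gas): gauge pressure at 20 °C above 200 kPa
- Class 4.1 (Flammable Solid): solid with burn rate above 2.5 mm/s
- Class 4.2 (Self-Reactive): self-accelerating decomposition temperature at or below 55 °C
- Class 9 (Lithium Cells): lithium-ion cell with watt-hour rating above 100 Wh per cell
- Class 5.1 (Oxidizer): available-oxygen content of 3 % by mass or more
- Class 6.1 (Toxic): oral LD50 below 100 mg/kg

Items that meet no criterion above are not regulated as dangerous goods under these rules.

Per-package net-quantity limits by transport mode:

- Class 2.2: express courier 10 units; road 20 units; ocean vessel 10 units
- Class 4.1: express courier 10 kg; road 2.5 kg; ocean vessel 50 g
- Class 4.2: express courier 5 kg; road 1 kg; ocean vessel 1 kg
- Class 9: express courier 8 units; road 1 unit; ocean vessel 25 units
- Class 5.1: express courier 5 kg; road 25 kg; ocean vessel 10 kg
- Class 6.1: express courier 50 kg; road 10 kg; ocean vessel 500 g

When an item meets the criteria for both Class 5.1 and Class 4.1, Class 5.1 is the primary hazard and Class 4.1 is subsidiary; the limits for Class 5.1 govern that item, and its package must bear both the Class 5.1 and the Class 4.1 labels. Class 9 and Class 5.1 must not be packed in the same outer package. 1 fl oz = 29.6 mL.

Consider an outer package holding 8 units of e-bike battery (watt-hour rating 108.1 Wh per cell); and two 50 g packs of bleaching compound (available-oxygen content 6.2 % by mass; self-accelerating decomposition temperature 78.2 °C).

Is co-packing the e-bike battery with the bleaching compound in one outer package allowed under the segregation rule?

With watt-hour rating 108.1 Wh per cell (> 100 Wh per cell), the e-bike battery falls in Class 9.
The bleaching compound has available-oxygen content 6.2 % by mass, which is ≥ 3 % by mass, so it is Class 5.1 (Oxidizer).
Class 9 and Class 5.1 may not share an outer package.

No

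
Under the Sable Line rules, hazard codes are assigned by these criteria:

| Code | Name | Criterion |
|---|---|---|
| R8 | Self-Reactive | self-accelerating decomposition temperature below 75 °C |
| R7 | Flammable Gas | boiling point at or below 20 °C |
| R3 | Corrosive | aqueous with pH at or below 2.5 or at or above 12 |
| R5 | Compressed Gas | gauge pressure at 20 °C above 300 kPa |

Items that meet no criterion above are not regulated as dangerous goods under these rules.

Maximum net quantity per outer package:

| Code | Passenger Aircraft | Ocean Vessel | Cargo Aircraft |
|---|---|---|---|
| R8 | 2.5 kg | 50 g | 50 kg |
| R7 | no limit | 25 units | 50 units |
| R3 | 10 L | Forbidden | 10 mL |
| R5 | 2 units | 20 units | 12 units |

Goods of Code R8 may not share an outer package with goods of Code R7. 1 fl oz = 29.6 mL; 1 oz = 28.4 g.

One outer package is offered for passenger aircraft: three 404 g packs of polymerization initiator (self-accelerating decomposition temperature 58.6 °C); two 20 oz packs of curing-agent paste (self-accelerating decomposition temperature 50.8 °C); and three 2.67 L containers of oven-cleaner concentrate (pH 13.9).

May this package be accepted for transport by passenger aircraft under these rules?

Yes

The polymerization initiator has self-accelerating decomposition temperature 58.6 °C, which is < 75 °C, so it is Code R8 (Self-Reactive).
Curing-agent paste: self-accelerating decomposition temperature 50.8 °C < 75 °C → Code R8 (Self-Reactive).
Oven-cleaner concentrate: pH 13.9 ≥ 12 → Code R3 (Corrosive).
Total Code R8: (three 404 g packs = 1.212 kg) + (two 20 oz packs = 1.136 kg) = 2.348 kg.
That is within the Code R8 passenger aircraft limit of 2.5 kg.
Code R3 quantity: three 2.67 L containers = 8.01 L.
8.01 L ≤ 10 L (passenger aircraft limit, Code R3) — within limit.
The segregation rule (Code R8 with Code R7) does not apply to Code R8 with Code R3.
Every hazard code is within its passenger aircraft limit and no segregation rule is violated.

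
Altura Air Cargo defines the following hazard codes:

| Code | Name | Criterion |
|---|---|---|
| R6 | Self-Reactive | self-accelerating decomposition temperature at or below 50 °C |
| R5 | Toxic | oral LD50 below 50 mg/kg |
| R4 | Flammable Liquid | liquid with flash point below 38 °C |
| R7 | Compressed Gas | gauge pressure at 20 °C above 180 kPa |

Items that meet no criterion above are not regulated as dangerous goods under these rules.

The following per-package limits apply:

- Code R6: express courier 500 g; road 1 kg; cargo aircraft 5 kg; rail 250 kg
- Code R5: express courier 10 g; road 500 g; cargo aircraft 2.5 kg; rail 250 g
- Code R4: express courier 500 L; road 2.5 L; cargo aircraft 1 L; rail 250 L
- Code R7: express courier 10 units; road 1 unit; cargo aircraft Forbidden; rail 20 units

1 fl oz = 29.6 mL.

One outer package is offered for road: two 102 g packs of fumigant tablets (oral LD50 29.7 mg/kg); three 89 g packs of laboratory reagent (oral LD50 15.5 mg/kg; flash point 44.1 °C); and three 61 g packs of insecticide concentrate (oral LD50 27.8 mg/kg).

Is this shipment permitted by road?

No

Fumigant tablets: oral LD50 29.7 mg/kg < 50 mg/kg → Code R5 (Toxic).
The laboratory reagent has oral LD50 15.5 mg/kg, which is < 50 mg/kg, so it is Code R5 (Toxic).
Oral LD50 27.8 mg/kg meets the Code R5 criterion (Toxic), so the insecticide concentrate is Code R5.
Code R5 net quantity: (two 102 g packs = 204 g) + (three 89 g packs = 267 g) + (three 61 g packs = 183 g) = 654 g.
That exceeds the Code R5 road limit of 500 g.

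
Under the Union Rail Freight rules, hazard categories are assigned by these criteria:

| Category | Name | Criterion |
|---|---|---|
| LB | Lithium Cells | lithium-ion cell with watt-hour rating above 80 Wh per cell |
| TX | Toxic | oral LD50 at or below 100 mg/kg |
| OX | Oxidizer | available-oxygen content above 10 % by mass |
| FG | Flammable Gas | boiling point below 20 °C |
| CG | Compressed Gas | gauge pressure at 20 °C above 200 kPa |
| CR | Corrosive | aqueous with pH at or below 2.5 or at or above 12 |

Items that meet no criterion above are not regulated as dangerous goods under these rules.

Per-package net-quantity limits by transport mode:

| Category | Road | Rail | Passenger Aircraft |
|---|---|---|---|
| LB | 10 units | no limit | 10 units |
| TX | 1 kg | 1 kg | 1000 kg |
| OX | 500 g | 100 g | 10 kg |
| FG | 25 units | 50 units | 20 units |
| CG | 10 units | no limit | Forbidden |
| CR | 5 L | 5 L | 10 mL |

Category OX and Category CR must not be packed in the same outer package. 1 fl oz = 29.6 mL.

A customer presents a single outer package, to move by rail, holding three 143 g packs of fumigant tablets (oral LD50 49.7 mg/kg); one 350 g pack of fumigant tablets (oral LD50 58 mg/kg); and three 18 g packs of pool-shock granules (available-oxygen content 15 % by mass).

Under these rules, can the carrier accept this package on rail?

Yes

Fumigant tablets: oral LD50 49.7 mg/kg ≤ 100 mg/kg → Category TX (Toxic).
With oral LD50 58 mg/kg (≤ 100 mg/kg), the fumigant tablets fall in Category TX.
With available-oxygen content 15 % by mass (> 10 % by mass), the pool-shock granules fall in Category OX.
Category OX quantity: three 18 g packs = 54 g.
54 g ≤ 100 g (rail limit, Category OX) — within limit.
Total Category TX: (three 143 g packs = 429 g) + 350 g = 779 g.
779 g ≤ 1 kg (rail limit, Category TX) — within limit.
The segregation rule (Category OX with Category CR) does not apply to Category OX with Category TX.
Every hazard category is within its rail limit and no segregation rule is violated.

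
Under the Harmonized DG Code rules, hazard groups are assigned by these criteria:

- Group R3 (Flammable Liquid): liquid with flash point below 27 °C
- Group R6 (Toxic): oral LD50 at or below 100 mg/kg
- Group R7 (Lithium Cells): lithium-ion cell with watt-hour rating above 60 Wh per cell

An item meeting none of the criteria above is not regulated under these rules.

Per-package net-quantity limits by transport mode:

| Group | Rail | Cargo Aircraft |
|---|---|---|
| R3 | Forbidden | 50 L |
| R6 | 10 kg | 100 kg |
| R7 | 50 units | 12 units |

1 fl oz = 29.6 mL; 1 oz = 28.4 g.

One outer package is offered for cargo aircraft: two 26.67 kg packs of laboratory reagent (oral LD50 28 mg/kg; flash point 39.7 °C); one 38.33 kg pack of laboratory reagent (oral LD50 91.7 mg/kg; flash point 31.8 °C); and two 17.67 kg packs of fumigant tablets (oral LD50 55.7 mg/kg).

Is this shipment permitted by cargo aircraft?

No

Laboratory reagent: oral LD50 28 mg/kg ≤ 100 mg/kg → Group R6 (Toxic).
With oral LD50 91.7 mg/kg (≤ 100 mg/kg), the laboratory reagent falls in Group R6.
The fumigant tablets have oral LD50 55.7 mg/kg, which is ≤ 100 mg/kg, so they are Group R6 (Toxic).
Group R6 net quantity: (two 26.67 kg packs = 53.34 kg) + 38.33 kg + (two 17.67 kg packs = 35.34 kg) = 127.01 kg.
That exceeds the Group R6 cargo aircraft limit of 100 kg.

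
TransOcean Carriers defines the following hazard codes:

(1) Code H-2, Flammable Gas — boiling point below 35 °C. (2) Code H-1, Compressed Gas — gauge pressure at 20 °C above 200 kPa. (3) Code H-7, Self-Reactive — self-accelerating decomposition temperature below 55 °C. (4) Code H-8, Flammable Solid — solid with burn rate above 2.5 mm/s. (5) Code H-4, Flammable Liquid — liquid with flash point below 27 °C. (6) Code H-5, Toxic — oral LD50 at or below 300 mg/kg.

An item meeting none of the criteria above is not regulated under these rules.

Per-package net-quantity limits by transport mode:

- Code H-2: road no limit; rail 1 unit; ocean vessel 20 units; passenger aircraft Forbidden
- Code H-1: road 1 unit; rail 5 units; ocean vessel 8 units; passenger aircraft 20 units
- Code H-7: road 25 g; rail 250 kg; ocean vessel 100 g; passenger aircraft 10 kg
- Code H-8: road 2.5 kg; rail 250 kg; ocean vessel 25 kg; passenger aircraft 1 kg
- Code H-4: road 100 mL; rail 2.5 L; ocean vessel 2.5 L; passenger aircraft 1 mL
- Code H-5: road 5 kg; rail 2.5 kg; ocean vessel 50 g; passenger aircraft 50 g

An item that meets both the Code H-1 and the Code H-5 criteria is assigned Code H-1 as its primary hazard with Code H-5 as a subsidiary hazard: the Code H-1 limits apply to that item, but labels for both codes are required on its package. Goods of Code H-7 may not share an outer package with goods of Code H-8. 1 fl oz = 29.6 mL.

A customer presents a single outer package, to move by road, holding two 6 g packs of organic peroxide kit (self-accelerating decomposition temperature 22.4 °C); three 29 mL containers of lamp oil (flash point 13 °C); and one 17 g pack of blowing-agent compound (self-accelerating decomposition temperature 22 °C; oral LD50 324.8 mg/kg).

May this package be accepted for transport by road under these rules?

No

Self-accelerating decomposition temperature 22.4 °C meets the Code H-7 criterion (Self-Reactive), so the organic peroxide kit is Code H-7.
Flash point 13 °C meets the Code H-4 criterion (Flammable Liquid), so the lamp oil is Code H-4.
The blowing-agent compound has self-accelerating decomposition temperature 22 °C, which is < 55 °C, so it is Code H-7 (Self-Reactive).
Code H-7 net quantity: (two 6 g packs = 12 g) + 17 g = 29 g.
29 g exceeds the road limit of 25 g for Code H-7.
Code H-4 quantity: three 29 mL containers = 87 mL.
87 mL ≤ 100 mL (road limit, Code H-4) — within limit.
The segregation rule (Code H-7 with Code H-8) does not apply to Code H-7 with Code H-4.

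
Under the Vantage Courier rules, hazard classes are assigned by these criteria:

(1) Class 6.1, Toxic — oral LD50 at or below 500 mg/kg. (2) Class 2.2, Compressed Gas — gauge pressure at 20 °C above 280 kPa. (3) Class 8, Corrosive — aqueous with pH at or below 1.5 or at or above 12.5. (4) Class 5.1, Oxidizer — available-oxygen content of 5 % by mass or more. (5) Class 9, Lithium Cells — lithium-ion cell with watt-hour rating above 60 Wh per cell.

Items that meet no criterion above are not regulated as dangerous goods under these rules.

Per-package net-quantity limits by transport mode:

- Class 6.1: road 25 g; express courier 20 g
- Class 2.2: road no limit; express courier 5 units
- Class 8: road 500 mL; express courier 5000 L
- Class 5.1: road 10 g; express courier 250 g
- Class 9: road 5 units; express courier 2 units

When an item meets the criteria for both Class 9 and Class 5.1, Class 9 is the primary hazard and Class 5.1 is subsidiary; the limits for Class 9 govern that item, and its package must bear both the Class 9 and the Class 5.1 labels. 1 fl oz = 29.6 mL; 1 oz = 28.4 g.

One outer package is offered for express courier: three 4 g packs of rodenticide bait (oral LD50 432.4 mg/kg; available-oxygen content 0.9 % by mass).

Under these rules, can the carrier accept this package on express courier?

Yes

Oral LD50 432.4 mg/kg meets the Class 6.1 criterion (Toxic), so the rodenticide bait is Class 6.1.
Class 6.1 quantity: three 4 g packs = 12 g.
12 g is within the express courier limit of 20 g for Class 6.1.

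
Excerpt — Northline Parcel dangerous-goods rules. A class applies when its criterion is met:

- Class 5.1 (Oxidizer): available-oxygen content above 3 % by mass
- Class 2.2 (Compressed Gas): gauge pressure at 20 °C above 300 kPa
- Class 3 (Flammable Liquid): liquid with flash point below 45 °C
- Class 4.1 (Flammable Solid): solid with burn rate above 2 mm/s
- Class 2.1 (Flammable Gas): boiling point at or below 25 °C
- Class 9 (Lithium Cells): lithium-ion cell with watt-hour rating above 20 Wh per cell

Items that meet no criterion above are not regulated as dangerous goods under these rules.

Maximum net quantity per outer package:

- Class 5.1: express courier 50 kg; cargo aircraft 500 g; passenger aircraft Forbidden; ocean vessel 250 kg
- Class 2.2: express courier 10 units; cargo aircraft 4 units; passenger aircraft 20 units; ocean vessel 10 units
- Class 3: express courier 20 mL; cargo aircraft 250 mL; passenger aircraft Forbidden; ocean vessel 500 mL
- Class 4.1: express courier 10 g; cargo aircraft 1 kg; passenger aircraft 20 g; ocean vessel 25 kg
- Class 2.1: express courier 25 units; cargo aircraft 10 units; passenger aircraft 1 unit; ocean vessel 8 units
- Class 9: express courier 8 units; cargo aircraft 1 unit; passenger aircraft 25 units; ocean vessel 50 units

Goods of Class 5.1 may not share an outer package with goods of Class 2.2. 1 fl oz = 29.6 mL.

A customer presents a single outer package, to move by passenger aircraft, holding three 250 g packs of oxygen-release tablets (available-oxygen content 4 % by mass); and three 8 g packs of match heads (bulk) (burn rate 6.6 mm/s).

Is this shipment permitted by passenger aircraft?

Oxygen-release tablets: available-oxygen content 4 % by mass > 3 % by mass → Class 5.1 (Oxidizer).
Burn rate 6.6 mm/s meets the Class 4.1 criterion (Flammable Solid), so the match heads (bulk) are Class 4.1.
Class 4.1 quantity: three 8 g packs = 24 g.
24 g exceeds the passenger aircraft limit of 20 g for Class 4.1.
Class 5.1 quantity: three 250 g packs = 750 g.
Class 5.1 is Forbidden by passenger aircraft.
The segregation rule (Class 5.1 with Class 2.2) does not apply to Class 4.1 with Class 5.1.

No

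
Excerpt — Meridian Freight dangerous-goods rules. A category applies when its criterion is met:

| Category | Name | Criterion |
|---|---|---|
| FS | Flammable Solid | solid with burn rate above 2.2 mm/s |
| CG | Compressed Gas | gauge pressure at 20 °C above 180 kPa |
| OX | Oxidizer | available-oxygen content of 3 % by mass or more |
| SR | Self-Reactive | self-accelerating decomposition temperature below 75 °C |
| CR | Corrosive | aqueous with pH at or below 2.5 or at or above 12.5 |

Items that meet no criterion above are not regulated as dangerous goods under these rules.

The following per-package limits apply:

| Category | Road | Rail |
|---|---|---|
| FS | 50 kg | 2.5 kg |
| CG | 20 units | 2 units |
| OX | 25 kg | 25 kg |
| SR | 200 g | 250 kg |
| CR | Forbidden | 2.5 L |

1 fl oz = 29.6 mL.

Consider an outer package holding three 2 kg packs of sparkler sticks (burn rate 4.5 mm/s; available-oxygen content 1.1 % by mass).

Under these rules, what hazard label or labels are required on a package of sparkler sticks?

Category FS

Sparkler sticks: burn rate 4.5 mm/s > 2.2 mm/s → Category FS (Flammable Solid).
Only the Category FS label is required.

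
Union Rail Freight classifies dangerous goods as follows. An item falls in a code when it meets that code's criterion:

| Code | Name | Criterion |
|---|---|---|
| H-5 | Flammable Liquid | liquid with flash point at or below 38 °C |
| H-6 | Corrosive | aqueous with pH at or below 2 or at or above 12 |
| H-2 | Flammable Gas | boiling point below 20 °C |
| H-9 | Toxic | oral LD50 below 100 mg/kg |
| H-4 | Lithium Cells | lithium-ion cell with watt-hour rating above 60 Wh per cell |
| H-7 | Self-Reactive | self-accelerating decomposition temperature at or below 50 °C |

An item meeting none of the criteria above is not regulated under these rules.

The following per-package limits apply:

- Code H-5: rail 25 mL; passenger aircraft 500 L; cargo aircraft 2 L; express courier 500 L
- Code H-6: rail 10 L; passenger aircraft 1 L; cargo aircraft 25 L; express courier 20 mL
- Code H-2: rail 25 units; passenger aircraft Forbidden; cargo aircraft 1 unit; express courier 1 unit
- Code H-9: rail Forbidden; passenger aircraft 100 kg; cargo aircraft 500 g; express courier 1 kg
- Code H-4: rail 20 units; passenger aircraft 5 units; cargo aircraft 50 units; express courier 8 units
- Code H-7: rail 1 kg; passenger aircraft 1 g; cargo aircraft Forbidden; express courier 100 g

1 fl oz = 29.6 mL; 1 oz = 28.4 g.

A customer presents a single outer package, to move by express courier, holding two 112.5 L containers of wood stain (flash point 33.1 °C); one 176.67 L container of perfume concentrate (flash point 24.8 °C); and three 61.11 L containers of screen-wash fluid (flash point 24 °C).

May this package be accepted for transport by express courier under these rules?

Flash point 33.1 °C meets the Code H-5 criterion (Flammable Liquid), so the wood stain is Code H-5.
With flash point 24.8 °C (≤ 38 °C), the perfume concentrate falls in Code H-5.
The screen-wash fluid has flash point 24 °C, which is ≤ 38 °C, so it is Code H-5 (Flammable Liquid).
Total Code H-5: (two 112.5 L containers = 225 L) + 176.67 L + (three 61.11 L containers = 183.33 L) = 585 L.
That exceeds the Code H-5 express courier limit of 500 L.

No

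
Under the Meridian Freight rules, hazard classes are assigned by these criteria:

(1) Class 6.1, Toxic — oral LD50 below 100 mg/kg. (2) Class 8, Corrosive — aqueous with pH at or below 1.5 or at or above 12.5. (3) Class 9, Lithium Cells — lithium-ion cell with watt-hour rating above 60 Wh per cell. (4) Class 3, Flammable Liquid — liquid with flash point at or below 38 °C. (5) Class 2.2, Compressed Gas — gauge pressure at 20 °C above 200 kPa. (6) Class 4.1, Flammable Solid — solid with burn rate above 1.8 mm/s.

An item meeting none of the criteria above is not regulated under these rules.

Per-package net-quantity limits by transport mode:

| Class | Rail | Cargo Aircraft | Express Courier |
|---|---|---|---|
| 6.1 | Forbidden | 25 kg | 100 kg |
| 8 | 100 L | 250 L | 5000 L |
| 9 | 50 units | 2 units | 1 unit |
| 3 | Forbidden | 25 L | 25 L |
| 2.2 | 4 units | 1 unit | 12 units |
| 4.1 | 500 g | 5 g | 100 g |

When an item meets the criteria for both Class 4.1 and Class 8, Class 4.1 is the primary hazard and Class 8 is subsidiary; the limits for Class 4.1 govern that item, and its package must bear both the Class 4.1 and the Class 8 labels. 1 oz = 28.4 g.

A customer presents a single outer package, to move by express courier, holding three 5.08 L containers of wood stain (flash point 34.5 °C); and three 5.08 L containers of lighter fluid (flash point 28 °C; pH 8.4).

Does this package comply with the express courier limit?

No

Wood stain: flash point 34.5 °C ≤ 38 °C → Class 3 (Flammable Liquid).
The lighter fluid has flash point 28 °C, which is ≤ 38 °C, so it is Class 3 (Flammable Liquid).
Total Class 3: (three 5.08 L containers = 15.24 L) + (three 5.08 L containers = 15.24 L) = 30.48 L.
30.48 L exceeds the express courier limit of 25 L for Class 3.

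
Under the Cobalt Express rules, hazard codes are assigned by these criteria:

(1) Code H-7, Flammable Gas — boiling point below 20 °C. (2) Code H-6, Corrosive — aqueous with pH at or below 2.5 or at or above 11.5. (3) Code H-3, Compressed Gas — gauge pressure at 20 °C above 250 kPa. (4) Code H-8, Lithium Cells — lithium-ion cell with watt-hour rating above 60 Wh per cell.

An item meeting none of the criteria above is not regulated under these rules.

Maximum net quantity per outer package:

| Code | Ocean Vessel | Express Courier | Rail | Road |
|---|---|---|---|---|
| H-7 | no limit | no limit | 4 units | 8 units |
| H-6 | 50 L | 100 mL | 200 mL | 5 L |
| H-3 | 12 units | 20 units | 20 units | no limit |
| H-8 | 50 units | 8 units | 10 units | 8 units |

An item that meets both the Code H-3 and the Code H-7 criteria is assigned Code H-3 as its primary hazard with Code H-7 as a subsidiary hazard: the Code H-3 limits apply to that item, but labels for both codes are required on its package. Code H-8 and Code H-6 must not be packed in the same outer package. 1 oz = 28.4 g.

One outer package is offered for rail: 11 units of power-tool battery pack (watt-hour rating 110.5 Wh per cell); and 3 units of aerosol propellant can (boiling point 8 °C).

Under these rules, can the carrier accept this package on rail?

No

Watt-hour rating 110.5 Wh per cell meets the Code H-8 criterion (Lithium Cells), so the power-tool battery pack is Code H-8.
Boiling point 8 °C meets the Code H-7 criterion (Flammable Gas), so the aerosol propellant can is Code H-7.
Code H-7 quantity: 3 units.
3 units is within the rail limit of 4 units for Code H-7.
Code H-8 quantity: 11 units.
11 units > 10 units (rail limit, Code H-8) — over the limit.
The segregation rule (Code H-8 with Code H-6) does not apply to Code H-7 with Code H-8.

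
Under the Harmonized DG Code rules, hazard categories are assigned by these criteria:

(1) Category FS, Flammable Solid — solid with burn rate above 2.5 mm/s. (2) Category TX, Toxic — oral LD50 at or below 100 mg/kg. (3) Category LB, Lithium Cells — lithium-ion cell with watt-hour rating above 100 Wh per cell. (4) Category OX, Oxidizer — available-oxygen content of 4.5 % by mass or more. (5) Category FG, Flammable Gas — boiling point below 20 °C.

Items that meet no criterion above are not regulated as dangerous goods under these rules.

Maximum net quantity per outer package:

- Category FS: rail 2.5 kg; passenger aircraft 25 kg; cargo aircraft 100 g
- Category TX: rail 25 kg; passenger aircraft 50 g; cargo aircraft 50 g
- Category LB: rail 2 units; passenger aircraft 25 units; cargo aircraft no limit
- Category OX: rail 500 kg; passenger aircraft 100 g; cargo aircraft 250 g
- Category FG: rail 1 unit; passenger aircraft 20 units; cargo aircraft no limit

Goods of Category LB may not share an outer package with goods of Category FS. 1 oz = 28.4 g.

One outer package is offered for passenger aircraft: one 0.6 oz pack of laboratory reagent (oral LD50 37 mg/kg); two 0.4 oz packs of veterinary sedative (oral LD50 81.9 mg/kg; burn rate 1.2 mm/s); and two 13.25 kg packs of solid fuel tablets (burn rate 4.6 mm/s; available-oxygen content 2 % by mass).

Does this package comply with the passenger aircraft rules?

Laboratory reagent: oral LD50 37 mg/kg ≤ 100 mg/kg → Category TX (Toxic).
The veterinary sedative has oral LD50 81.9 mg/kg, which is ≤ 100 mg/kg, so it is Category TX (Toxic).
Burn rate 4.6 mm/s meets the Category FS criterion (Flammable Solid), so the solid fuel tablets are Category FS.
Category TX net quantity: (one 0.6 oz pack = 17.04 g) + (two 0.4 oz packs = 22.72 g) = 39.76 g.
39.76 g ≤ 50 g (passenger aircraft limit, Category TX) — within limit.
Category FS quantity: two 13.25 kg packs = 26.5 kg.
26.5 kg > 25 kg (passenger aircraft limit, Category FS) — over the limit.
The segregation rule (Category LB with Category FS) does not apply to Category TX with Category FS.

No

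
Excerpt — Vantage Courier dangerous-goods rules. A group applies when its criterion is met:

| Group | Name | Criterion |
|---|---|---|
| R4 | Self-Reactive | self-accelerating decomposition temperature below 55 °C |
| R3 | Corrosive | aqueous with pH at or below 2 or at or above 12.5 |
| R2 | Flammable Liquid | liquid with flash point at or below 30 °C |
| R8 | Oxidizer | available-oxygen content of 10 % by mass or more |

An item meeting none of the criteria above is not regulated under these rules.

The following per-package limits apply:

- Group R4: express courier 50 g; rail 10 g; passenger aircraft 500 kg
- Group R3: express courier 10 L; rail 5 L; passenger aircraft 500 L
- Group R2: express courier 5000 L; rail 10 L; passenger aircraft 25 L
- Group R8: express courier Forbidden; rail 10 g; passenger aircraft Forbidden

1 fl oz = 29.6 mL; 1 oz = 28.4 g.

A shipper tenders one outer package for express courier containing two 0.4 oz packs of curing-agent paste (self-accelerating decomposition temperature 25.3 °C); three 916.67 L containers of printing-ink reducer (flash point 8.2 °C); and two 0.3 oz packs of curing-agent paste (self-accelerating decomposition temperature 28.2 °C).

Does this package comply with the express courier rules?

Curing-agent paste: self-accelerating decomposition temperature 25.3 °C < 55 °C → Group R4 (Self-Reactive).
With flash point 8.2 °C (≤ 30 °C), the printing-ink reducer falls in Group R2.
Curing-agent paste: self-accelerating decomposition temperature 28.2 °C < 55 °C → Group R4 (Self-Reactive).
Group R2 quantity: three 916.67 L containers = 2750.01 L.
2750.01 L is within the express courier limit of 5000 L for Group R2.
Group R4 net quantity: (two 0.4 oz packs = 22.72 g) + (two 0.3 oz packs = 17.04 g) = 39.76 g.
39.76 g is within the express courier limit of 50 g for Group R4.
Every hazard group is within its express courier limit and no segregation rule is violated.

Yes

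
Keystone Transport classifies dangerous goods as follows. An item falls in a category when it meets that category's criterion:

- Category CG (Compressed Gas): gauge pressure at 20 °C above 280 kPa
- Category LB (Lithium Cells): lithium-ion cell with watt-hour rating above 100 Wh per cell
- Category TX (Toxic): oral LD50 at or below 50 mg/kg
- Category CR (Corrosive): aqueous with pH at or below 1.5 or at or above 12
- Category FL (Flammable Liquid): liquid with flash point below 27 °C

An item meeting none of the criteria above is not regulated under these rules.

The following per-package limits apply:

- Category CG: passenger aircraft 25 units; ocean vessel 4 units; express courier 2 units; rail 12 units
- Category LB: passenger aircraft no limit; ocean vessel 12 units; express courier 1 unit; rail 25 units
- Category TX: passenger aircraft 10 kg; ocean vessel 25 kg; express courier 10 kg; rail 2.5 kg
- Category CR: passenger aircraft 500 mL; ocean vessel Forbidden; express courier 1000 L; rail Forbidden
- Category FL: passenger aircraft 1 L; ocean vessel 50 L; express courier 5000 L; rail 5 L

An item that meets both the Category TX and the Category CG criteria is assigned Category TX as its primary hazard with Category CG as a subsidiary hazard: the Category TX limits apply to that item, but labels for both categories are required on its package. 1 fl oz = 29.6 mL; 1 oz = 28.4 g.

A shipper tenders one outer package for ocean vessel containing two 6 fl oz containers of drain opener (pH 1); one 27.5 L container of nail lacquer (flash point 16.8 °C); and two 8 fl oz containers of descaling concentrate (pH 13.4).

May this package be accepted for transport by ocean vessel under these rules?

No

With pH 1 (≤ 1.5), the drain opener falls in Category CR.
Flash point 16.8 °C meets the Category FL criterion (Flammable Liquid), so the nail lacquer is Category FL.
Descaling concentrate: pH 13.4 ≥ 12 → Category CR (Corrosive).
Category CR net quantity: (two 6 fl oz containers = 355.2 mL) + (two 8 fl oz containers = 473.6 mL) = 828.8 mL.
By ocean vessel, Category CR is Forbidden regardless of quantity.
Category FL quantity: 27.5 L.
27.5 L ≤ 50 L (ocean vessel limit, Category FL) — within limit.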